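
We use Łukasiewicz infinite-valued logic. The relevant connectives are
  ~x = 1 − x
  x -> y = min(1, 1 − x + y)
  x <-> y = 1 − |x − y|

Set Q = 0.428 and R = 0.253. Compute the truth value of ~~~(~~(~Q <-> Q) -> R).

0.603

~Q = 1 − 0.428 = 0.572
~Q <-> Q = 1 − |0.572 − 0.428| = 1 − 0.144 = 0.856
~(~Q <-> Q) = 1 − 0.856 = 0.144
~~(~Q <-> Q) = 1 − 0.144 = 0.856
~~(~Q <-> Q) -> R = min(1, 1 − 0.856 + 0.253) = min(1, 0.397) = 0.397
~(~~(~Q <-> Q) -> R) = 1 − 0.397 = 0.603
~~(~~(~Q <-> Q) -> R) = 1 − 0.603 = 0.397
~~~(~~(~Q <-> Q) -> R) = 1 − 0.397 = 0.603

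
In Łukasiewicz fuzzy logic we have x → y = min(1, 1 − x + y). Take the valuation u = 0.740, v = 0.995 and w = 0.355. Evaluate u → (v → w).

v → w = min(1, 1 − 0.995 + 0.355) = min(1, 0.360) = 0.360
u → (v → w) = min(1, 1 − 0.740 + 0.360) = min(1, 0.620) = 0.620

0.620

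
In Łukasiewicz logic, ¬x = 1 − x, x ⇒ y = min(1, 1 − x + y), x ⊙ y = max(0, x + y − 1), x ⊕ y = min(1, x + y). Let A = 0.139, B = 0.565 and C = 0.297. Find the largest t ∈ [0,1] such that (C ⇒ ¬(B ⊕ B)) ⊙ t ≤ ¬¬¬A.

B ⊕ B = min(1, 0.565 + 0.565) = min(1, 1.130) = 1.000
¬(B ⊕ B) = 1 − 1.000 = 0.000
C ⇒ ¬(B ⊕ B) = min(1, 1 − 0.297 + 0.000) = min(1, 0.703) = 0.703
So the left factor is C ⇒ ¬(B ⊕ B) = 0.703.
¬A = 1 − 0.139 = 0.861
¬¬A = 1 − 0.861 = 0.139
¬¬¬A = 1 − 0.139 = 0.861
So the right-hand bound is ¬¬¬A = 0.861.
The residuum of the Łukasiewicz t-norm gives the supremum: min(1, 1 − 0.703 + 0.861).
1 − 0.703 + 0.861 = 1.158, so t = min(1, 1.158) = 1.000.
Check: 0.703 ⊙ 1.000 = max(0, 0.703) = 0.703 ≤ 0.861.

1.000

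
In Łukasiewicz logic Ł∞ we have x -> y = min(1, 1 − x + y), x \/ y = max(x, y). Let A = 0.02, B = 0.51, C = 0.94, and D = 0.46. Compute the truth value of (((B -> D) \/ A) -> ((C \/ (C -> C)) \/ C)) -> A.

B -> D = min(1, 1 − 0.51 + 0.46) = min(1, 0.95) = 0.95
(B -> D) \/ A = max(0.95, 0.02) = 0.95
C -> C = min(1, 1 − 0.94 + 0.94) = min(1, 1.00) = 1.00
C \/ (C -> C) = max(0.94, 1.00) = 1.00
(C \/ (C -> C)) \/ C = max(1.00, 0.94) = 1.00
((B -> D) \/ A) -> ((C \/ (C -> C)) \/ C) = min(1, 1 − 0.95 + 1.00) = min(1, 1.05) = 1.00
(((B -> D) \/ A) -> ((C \/ (C -> C)) \/ C)) -> A = min(1, 1 − 1.00 + 0.02) = min(1, 0.02) = 0.02

0.02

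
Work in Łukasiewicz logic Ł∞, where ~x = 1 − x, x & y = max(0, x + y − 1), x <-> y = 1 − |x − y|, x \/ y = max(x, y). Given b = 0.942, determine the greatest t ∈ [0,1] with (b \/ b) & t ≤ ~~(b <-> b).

b \/ b = max(0.942, 0.942) = 0.942
So the left factor is b \/ b = 0.942.
b <-> b = 1 − |0.942 − 0.942| = 1 − 0.000 = 1.000
~(b <-> b) = 1 − 1.000 = 0.000
~~(b <-> b) = 1 − 0.000 = 1.000
So the right-hand bound is ~~(b <-> b) = 1.000.
The residuum of the Łukasiewicz t-norm gives the supremum: min(1, 1 − 0.942 + 1.000).
1 − 0.942 + 1.000 = 1.058, so t = min(1, 1.058) = 1.000.
Check: 0.942 & 1.000 = max(0, 0.942) = 0.942 ≤ 1.000.

1.000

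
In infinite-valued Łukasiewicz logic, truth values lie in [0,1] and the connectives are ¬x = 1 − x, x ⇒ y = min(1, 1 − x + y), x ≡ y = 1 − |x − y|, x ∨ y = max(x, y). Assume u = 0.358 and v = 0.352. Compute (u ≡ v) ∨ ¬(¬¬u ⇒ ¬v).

u ≡ v = 1 − |0.358 − 0.352| = 1 − 0.006 = 0.994
¬u = 1 − 0.358 = 0.642
¬¬u = 1 − 0.642 = 0.358
¬v = 1 − 0.352 = 0.648
¬¬u ⇒ ¬v = min(1, 1 − 0.358 + 0.648) = min(1, 1.290) = 1.000
¬(¬¬u ⇒ ¬v) = 1 − 1.000 = 0.000
(u ≡ v) ∨ ¬(¬¬u ⇒ ¬v) = max(0.994, 0.000) = 0.994

0.994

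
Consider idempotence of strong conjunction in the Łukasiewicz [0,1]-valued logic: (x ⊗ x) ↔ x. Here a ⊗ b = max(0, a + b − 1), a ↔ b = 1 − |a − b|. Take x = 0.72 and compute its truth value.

x ⊗ x = max(0, 0.72 + 0.72 − 1) = max(0, 0.44) = 0.44
(x ⊗ x) ↔ x = 1 − |0.44 − 0.72| = 1 − 0.28 = 0.72
(The value 0.72 < 1 shows this instance is not satisfied; fails in Ł∞ since a ⊗ a = max(0, 2a−1) ≠ a in general.)

0.72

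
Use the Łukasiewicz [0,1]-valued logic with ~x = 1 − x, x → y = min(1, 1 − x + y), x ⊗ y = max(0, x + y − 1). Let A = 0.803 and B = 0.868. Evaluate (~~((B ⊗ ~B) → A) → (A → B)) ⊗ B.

~B = 1 − 0.868 = 0.132
B ⊗ ~B = max(0, 0.868 + 0.132 − 1) = max(0, 0.000) = 0.000
(B ⊗ ~B) → A = min(1, 1 − 0.000 + 0.803) = min(1, 1.803) = 1.000
~((B ⊗ ~B) → A) = 1 − 1.000 = 0.000
~~((B ⊗ ~B) → A) = 1 − 0.000 = 1.000
A → B = min(1, 1 − 0.803 + 0.868) = min(1, 1.065) = 1.000
~~((B ⊗ ~B) → A) → (A → B) = min(1, 1 − 1.000 + 1.000) = min(1, 1.000) = 1.000
(~~((B ⊗ ~B) → A) → (A → B)) ⊗ B = max(0, 1.000 + 0.868 − 1) = max(0, 0.868) = 0.868

0.868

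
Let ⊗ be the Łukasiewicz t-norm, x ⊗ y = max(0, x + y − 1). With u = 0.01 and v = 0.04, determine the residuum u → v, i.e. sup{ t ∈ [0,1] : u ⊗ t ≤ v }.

1.00

The residuum of the Łukasiewicz t-norm gives the supremum: min(1, 1 − 0.01 + 0.04).
1 − 0.01 + 0.04 = 1.03, so t = min(1, 1.03) = 1.00.
Check: 0.01 ⊗ 1.00 = max(0, 0.01) = 0.01 ≤ 0.04.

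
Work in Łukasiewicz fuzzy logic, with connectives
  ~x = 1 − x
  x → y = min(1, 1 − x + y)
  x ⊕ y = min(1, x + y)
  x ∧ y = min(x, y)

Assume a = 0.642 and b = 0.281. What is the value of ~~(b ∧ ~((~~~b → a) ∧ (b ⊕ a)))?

0.077

~b = 1 − 0.281 = 0.719
~~b = 1 − 0.719 = 0.281
~~~b = 1 − 0.281 = 0.719
~~~b → a = min(1, 1 − 0.719 + 0.642) = min(1, 0.923) = 0.923
b ⊕ a = min(1, 0.281 + 0.642) = min(1, 0.923) = 0.923
(~~~b → a) ∧ (b ⊕ a) = min(0.923, 0.923) = 0.923
~((~~~b → a) ∧ (b ⊕ a)) = 1 − 0.923 = 0.077
b ∧ ~((~~~b → a) ∧ (b ⊕ a)) = min(0.281, 0.077) = 0.077
~(b ∧ ~((~~~b → a) ∧ (b ⊕ a))) = 1 − 0.077 = 0.923
~~(b ∧ ~((~~~b → a) ∧ (b ⊕ a))) = 1 − 0.923 = 0.077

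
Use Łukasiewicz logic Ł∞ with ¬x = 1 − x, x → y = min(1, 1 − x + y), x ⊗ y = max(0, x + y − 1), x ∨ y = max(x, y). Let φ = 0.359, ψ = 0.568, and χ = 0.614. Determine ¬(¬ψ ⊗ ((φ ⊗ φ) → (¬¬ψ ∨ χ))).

0.568

¬ψ = 1 − 0.568 = 0.432
φ ⊗ φ = max(0, 0.359 + 0.359 − 1) = max(0, -0.282) = 0.000
¬¬ψ = 1 − 0.432 = 0.568
¬¬ψ ∨ χ = max(0.568, 0.614) = 0.614
(φ ⊗ φ) → (¬¬ψ ∨ χ) = min(1, 1 − 0.000 + 0.614) = min(1, 1.614) = 1.000
¬ψ ⊗ ((φ ⊗ φ) → (¬¬ψ ∨ χ)) = max(0, 0.432 + 1.000 − 1) = max(0, 0.432) = 0.432
¬(¬ψ ⊗ ((φ ⊗ φ) → (¬¬ψ ∨ χ))) = 1 − 0.432 = 0.568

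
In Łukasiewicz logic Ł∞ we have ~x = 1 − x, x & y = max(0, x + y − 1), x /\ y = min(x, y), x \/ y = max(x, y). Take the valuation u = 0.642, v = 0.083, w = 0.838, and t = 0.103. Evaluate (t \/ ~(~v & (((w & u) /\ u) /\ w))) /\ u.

~v = 1 − 0.083 = 0.917
w & u = max(0, 0.838 + 0.642 − 1) = max(0, 0.480) = 0.480
(w & u) /\ u = min(0.480, 0.642) = 0.480
((w & u) /\ u) /\ w = min(0.480, 0.838) = 0.480
~v & (((w & u) /\ u) /\ w) = max(0, 0.917 + 0.480 − 1) = max(0, 0.397) = 0.397
~(~v & (((w & u) /\ u) /\ w)) = 1 − 0.397 = 0.603
t \/ ~(~v & (((w & u) /\ u) /\ w)) = max(0.103, 0.603) = 0.603
(t \/ ~(~v & (((w & u) /\ u) /\ w))) /\ u = min(0.603, 0.642) = 0.603

0.603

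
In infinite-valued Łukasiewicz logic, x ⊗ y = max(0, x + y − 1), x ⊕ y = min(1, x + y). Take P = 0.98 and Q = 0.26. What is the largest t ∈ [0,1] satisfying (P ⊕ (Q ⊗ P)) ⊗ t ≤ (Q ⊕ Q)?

0.52

Q ⊗ P = max(0, 0.26 + 0.98 − 1) = max(0, 0.24) = 0.24
P ⊕ (Q ⊗ P) = min(1, 0.98 + 0.24) = min(1, 1.22) = 1.00
So the left factor is P ⊕ (Q ⊗ P) = 1.00.
Q ⊕ Q = min(1, 0.26 + 0.26) = min(1, 0.52) = 0.52
So the right-hand bound is Q ⊕ Q = 0.52.
The residuum of the Łukasiewicz t-norm gives the supremum: min(1, 1 − 1.00 + 0.52).
1 − 1.00 + 0.52 = 0.52, so t = min(1, 0.52) = 0.52.
Check: 1.00 ⊗ 0.52 = max(0, 0.52) = 0.52 ≤ 0.52.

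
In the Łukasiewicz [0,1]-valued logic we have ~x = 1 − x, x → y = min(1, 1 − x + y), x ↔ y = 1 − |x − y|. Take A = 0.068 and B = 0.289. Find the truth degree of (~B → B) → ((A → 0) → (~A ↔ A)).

~B = 1 − 0.289 = 0.711
~B → B = min(1, 1 − 0.711 + 0.289) = min(1, 0.578) = 0.578
A → 0 = min(1, 1 − 0.068 + 0.000) = min(1, 0.932) = 0.932
~A = 1 − 0.068 = 0.932
~A ↔ A = 1 − |0.932 − 0.068| = 1 − 0.864 = 0.136
(A → 0) → (~A ↔ A) = min(1, 1 − 0.932 + 0.136) = min(1, 0.204) = 0.204
(~B → B) → ((A → 0) → (~A ↔ A)) = min(1, 1 − 0.578 + 0.204) = min(1, 0.626) = 0.626

0.626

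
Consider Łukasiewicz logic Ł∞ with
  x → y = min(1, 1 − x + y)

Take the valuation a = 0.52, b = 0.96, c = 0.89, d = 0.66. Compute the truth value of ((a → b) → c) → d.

a → b = min(1, 1 − 0.52 + 0.96) = min(1, 1.44) = 1.00
(a → b) → c = min(1, 1 − 1.00 + 0.89) = min(1, 0.89) = 0.89
((a → b) → c) → d = min(1, 1 − 0.89 + 0.66) = min(1, 0.77) = 0.77

0.77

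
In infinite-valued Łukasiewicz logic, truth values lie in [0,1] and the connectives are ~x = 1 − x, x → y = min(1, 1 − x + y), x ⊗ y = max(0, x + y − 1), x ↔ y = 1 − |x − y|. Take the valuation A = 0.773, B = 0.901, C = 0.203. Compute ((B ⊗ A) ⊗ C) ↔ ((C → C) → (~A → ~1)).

0.227

B ⊗ A = max(0, 0.901 + 0.773 − 1) = max(0, 0.674) = 0.674
(B ⊗ A) ⊗ C = max(0, 0.674 + 0.203 − 1) = max(0, -0.123) = 0.000
C → C = min(1, 1 − 0.203 + 0.203) = min(1, 1.000) = 1.000
~A = 1 − 0.773 = 0.227
~1 = 1 − 1.000 = 0.000
~A → ~1 = min(1, 1 − 0.227 + 0.000) = min(1, 0.773) = 0.773
(C → C) → (~A → ~1) = min(1, 1 − 1.000 + 0.773) = min(1, 0.773) = 0.773
((B ⊗ A) ⊗ C) ↔ ((C → C) → (~A → ~1)) = 1 − |0.000 − 0.773| = 1 − 0.773 = 0.227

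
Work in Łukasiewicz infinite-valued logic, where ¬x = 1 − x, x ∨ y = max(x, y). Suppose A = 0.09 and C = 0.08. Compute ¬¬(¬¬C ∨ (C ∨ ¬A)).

0.91

¬C = 1 − 0.08 = 0.92
¬¬C = 1 − 0.92 = 0.08
¬A = 1 − 0.09 = 0.91
C ∨ ¬A = max(0.08, 0.91) = 0.91
¬¬C ∨ (C ∨ ¬A) = max(0.08, 0.91) = 0.91
¬(¬¬C ∨ (C ∨ ¬A)) = 1 − 0.91 = 0.09
¬¬(¬¬C ∨ (C ∨ ¬A)) = 1 − 0.09 = 0.91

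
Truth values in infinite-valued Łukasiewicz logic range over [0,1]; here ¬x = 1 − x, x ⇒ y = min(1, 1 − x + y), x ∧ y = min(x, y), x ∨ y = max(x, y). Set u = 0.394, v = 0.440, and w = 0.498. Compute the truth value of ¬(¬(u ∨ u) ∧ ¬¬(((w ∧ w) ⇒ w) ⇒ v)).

u ∨ u = max(0.394, 0.394) = 0.394
¬(u ∨ u) = 1 − 0.394 = 0.606
w ∧ w = min(0.498, 0.498) = 0.498
(w ∧ w) ⇒ w = min(1, 1 − 0.498 + 0.498) = min(1, 1.000) = 1.000
((w ∧ w) ⇒ w) ⇒ v = min(1, 1 − 1.000 + 0.440) = min(1, 0.440) = 0.440
¬(((w ∧ w) ⇒ w) ⇒ v) = 1 − 0.440 = 0.560
¬¬(((w ∧ w) ⇒ w) ⇒ v) = 1 − 0.560 = 0.440
¬(u ∨ u) ∧ ¬¬(((w ∧ w) ⇒ w) ⇒ v) = min(0.606, 0.440) = 0.440
¬(¬(u ∨ u) ∧ ¬¬(((w ∧ w) ⇒ w) ⇒ v)) = 1 − 0.440 = 0.560

0.560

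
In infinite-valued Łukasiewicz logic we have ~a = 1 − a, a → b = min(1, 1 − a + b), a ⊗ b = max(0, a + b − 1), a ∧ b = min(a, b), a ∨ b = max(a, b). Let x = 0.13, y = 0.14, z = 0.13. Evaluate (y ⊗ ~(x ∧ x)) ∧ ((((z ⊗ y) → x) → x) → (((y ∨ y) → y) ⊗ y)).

x ∧ x = min(0.13, 0.13) = 0.13
~(x ∧ x) = 1 − 0.13 = 0.87
y ⊗ ~(x ∧ x) = max(0, 0.14 + 0.87 − 1) = max(0, 0.01) = 0.01
z ⊗ y = max(0, 0.13 + 0.14 − 1) = max(0, -0.73) = 0.00
(z ⊗ y) → x = min(1, 1 − 0.00 + 0.13) = min(1, 1.13) = 1.00
((z ⊗ y) → x) → x = min(1, 1 − 1.00 + 0.13) = min(1, 0.13) = 0.13
y ∨ y = max(0.14, 0.14) = 0.14
(y ∨ y) → y = min(1, 1 − 0.14 + 0.14) = min(1, 1.00) = 1.00
((y ∨ y) → y) ⊗ y = max(0, 1.00 + 0.14 − 1) = max(0, 0.14) = 0.14
(((z ⊗ y) → x) → x) → (((y ∨ y) → y) ⊗ y) = min(1, 1 − 0.13 + 0.14) = min(1, 1.01) = 1.00
(y ⊗ ~(x ∧ x)) ∧ ((((z ⊗ y) → x) → x) → (((y ∨ y) → y) ⊗ y)) = min(0.01, 1.00) = 0.01

0.01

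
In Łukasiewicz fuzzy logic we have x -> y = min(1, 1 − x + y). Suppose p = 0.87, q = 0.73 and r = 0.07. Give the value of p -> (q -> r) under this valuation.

0.47

q -> r = min(1, 1 − 0.73 + 0.07) = min(1, 0.34) = 0.34
p -> (q -> r) = min(1, 1 − 0.87 + 0.34) = min(1, 0.47) = 0.47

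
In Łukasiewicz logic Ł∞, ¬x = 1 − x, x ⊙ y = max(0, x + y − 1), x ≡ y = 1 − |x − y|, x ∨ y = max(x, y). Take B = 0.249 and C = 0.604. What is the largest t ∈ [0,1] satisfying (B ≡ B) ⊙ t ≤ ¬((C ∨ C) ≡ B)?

0.355

B ≡ B = 1 − |0.249 − 0.249| = 1 − 0.000 = 1.000
So the left factor is B ≡ B = 1.000.
C ∨ C = max(0.604, 0.604) = 0.604
(C ∨ C) ≡ B = 1 − |0.604 − 0.249| = 1 − 0.355 = 0.645
¬((C ∨ C) ≡ B) = 1 − 0.645 = 0.355
So the right-hand bound is ¬((C ∨ C) ≡ B) = 0.355.
The residuum of the Łukasiewicz t-norm gives the supremum: min(1, 1 − 1.000 + 0.355).
1 − 1.000 + 0.355 = 0.355, so t = min(1, 0.355) = 0.355.
Check: 1.000 ⊙ 0.355 = max(0, 0.355) = 0.355 ≤ 0.355.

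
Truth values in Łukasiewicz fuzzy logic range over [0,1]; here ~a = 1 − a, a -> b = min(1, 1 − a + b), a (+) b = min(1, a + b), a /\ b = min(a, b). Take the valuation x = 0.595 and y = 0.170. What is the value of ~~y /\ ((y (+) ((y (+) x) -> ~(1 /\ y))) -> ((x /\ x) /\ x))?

~y = 1 − 0.170 = 0.830
~~y = 1 − 0.830 = 0.170
y (+) x = min(1, 0.170 + 0.595) = min(1, 0.765) = 0.765
1 /\ y = min(1.000, 0.170) = 0.170
~(1 /\ y) = 1 − 0.170 = 0.830
(y (+) x) -> ~(1 /\ y) = min(1, 1 − 0.765 + 0.830) = min(1, 1.065) = 1.000
y (+) ((y (+) x) -> ~(1 /\ y)) = min(1, 0.170 + 1.000) = min(1, 1.170) = 1.000
x /\ x = min(0.595, 0.595) = 0.595
(x /\ x) /\ x = min(0.595, 0.595) = 0.595
(y (+) ((y (+) x) -> ~(1 /\ y))) -> ((x /\ x) /\ x) = min(1, 1 − 1.000 + 0.595) = min(1, 0.595) = 0.595
~~y /\ ((y (+) ((y (+) x) -> ~(1 /\ y))) -> ((x /\ x) /\ x)) = min(0.170, 0.595) = 0.170

0.170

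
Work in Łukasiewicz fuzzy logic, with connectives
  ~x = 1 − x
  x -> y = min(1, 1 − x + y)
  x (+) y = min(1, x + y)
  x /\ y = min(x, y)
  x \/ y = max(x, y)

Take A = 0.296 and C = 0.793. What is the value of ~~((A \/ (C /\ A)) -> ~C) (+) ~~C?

C /\ A = min(0.793, 0.296) = 0.296
A \/ (C /\ A) = max(0.296, 0.296) = 0.296
~C = 1 − 0.793 = 0.207
(A \/ (C /\ A)) -> ~C = min(1, 1 − 0.296 + 0.207) = min(1, 0.911) = 0.911
~((A \/ (C /\ A)) -> ~C) = 1 − 0.911 = 0.089
~~((A \/ (C /\ A)) -> ~C) = 1 − 0.089 = 0.911
~~C = 1 − 0.207 = 0.793
~~((A \/ (C /\ A)) -> ~C) (+) ~~C = min(1, 0.911 + 0.793) = min(1, 1.704) = 1.000

1.000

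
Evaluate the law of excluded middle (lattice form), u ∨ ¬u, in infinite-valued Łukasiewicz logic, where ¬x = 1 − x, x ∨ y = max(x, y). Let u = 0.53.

¬u = 1 − 0.53 = 0.47
u ∨ ¬u = max(0.53, 0.47) = 0.53
(The value 0.53 < 1 shows this instance is not satisfied; not a Ł∞-tautology — its value is max(a, 1−a).)

0.53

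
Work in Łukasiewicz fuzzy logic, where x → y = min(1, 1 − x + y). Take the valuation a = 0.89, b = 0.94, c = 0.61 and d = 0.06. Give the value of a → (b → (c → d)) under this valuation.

0.62

c → d = min(1, 1 − 0.61 + 0.06) = min(1, 0.45) = 0.45
b → (c → d) = min(1, 1 − 0.94 + 0.45) = min(1, 0.51) = 0.51
a → (b → (c → d)) = min(1, 1 − 0.89 + 0.51) = min(1, 0.62) = 0.62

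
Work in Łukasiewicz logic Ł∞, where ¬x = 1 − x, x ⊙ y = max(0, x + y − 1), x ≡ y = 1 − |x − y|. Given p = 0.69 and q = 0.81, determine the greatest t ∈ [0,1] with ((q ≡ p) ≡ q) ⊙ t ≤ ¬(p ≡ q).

0.19

q ≡ p = 1 − |0.81 − 0.69| = 1 − 0.12 = 0.88
(q ≡ p) ≡ q = 1 − |0.88 − 0.81| = 1 − 0.07 = 0.93
So the left factor is (q ≡ p) ≡ q = 0.93.
p ≡ q = 1 − |0.69 − 0.81| = 1 − 0.12 = 0.88
¬(p ≡ q) = 1 − 0.88 = 0.12
So the right-hand bound is ¬(p ≡ q) = 0.12.
The residuum of the Łukasiewicz t-norm gives the supremum: min(1, 1 − 0.93 + 0.12).
1 − 0.93 + 0.12 = 0.19, so t = min(1, 0.19) = 0.19.
Check: 0.93 ⊙ 0.19 = max(0, 0.12) = 0.12 ≤ 0.12.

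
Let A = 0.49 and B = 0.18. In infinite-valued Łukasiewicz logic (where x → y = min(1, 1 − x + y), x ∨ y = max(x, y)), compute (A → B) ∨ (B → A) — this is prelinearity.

1.00

A → B = min(1, 1 − 0.49 + 0.18) = min(1, 0.69) = 0.69
B → A = min(1, 1 − 0.18 + 0.49) = min(1, 1.31) = 1.00
(A → B) ∨ (B → A) = max(0.69, 1.00) = 1.00
(As expected: a Ł∞-tautology — holds in every MV-chain.)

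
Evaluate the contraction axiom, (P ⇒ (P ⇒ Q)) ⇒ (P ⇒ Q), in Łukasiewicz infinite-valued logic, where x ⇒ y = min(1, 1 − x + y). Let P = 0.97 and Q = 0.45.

P ⇒ Q = min(1, 1 − 0.97 + 0.45) = min(1, 0.48) = 0.48
P ⇒ (P ⇒ Q) = min(1, 1 − 0.97 + 0.48) = min(1, 0.51) = 0.51
(P ⇒ (P ⇒ Q)) ⇒ (P ⇒ Q) = min(1, 1 − 0.51 + 0.48) = min(1, 0.97) = 0.97
(The value 0.97 < 1 shows this instance is not satisfied; fails in Ł∞ (the t-norm is not idempotent).)

0.97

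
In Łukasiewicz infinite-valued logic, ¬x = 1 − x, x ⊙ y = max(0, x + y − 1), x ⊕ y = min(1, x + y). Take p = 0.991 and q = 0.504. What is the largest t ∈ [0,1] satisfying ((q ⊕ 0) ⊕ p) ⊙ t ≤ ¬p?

0.009

q ⊕ 0 = min(1, 0.504 + 0.000) = min(1, 0.504) = 0.504
(q ⊕ 0) ⊕ p = min(1, 0.504 + 0.991) = min(1, 1.495) = 1.000
So the left factor is (q ⊕ 0) ⊕ p = 1.000.
¬p = 1 − 0.991 = 0.009
So the right-hand bound is ¬p = 0.009.
The residuum of the Łukasiewicz t-norm gives the supremum: min(1, 1 − 1.000 + 0.009).
1 − 1.000 + 0.009 = 0.009, so t = min(1, 0.009) = 0.009.
Check: 1.000 ⊙ 0.009 = max(0, 0.009) = 0.009 ≤ 0.009.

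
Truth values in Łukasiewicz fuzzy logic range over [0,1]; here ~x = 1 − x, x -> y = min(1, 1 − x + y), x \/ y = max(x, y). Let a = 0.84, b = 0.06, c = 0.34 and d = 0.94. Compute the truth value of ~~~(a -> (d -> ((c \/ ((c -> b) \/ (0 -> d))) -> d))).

c -> b = min(1, 1 − 0.34 + 0.06) = min(1, 0.72) = 0.72
0 -> d = min(1, 1 − 0.00 + 0.94) = min(1, 1.94) = 1.00
(c -> b) \/ (0 -> d) = max(0.72, 1.00) = 1.00
c \/ ((c -> b) \/ (0 -> d)) = max(0.34, 1.00) = 1.00
(c \/ ((c -> b) \/ (0 -> d))) -> d = min(1, 1 − 1.00 + 0.94) = min(1, 0.94) = 0.94
d -> ((c \/ ((c -> b) \/ (0 -> d))) -> d) = min(1, 1 − 0.94 + 0.94) = min(1, 1.00) = 1.00
a -> (d -> ((c \/ ((c -> b) \/ (0 -> d))) -> d)) = min(1, 1 − 0.84 + 1.00) = min(1, 1.16) = 1.00
~(a -> (d -> ((c \/ ((c -> b) \/ (0 -> d))) -> d))) = 1 − 1.00 = 0.00
~~(a -> (d -> ((c \/ ((c -> b) \/ (0 -> d))) -> d))) = 1 − 0.00 = 1.00
~~~(a -> (d -> ((c \/ ((c -> b) \/ (0 -> d))) -> d))) = 1 − 1.00 = 0.00

0.00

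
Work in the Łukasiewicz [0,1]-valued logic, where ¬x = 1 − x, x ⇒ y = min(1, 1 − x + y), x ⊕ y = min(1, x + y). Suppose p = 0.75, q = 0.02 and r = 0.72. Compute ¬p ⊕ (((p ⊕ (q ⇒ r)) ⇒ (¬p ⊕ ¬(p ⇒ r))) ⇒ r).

1.00

¬p = 1 − 0.75 = 0.25
q ⇒ r = min(1, 1 − 0.02 + 0.72) = min(1, 1.70) = 1.00
p ⊕ (q ⇒ r) = min(1, 0.75 + 1.00) = min(1, 1.75) = 1.00
p ⇒ r = min(1, 1 − 0.75 + 0.72) = min(1, 0.97) = 0.97
¬(p ⇒ r) = 1 − 0.97 = 0.03
¬p ⊕ ¬(p ⇒ r) = min(1, 0.25 + 0.03) = min(1, 0.28) = 0.28
(p ⊕ (q ⇒ r)) ⇒ (¬p ⊕ ¬(p ⇒ r)) = min(1, 1 − 1.00 + 0.28) = min(1, 0.28) = 0.28
((p ⊕ (q ⇒ r)) ⇒ (¬p ⊕ ¬(p ⇒ r))) ⇒ r = min(1, 1 − 0.28 + 0.72) = min(1, 1.44) = 1.00
¬p ⊕ (((p ⊕ (q ⇒ r)) ⇒ (¬p ⊕ ¬(p ⇒ r))) ⇒ r) = min(1, 0.25 + 1.00) = min(1, 1.25) = 1.00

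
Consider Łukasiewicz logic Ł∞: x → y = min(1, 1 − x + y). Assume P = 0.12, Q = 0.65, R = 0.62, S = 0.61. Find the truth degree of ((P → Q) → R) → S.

0.99

P → Q = min(1, 1 − 0.12 + 0.65) = min(1, 1.53) = 1.00
(P → Q) → R = min(1, 1 − 1.00 + 0.62) = min(1, 0.62) = 0.62
((P → Q) → R) → S = min(1, 1 − 0.62 + 0.61) = min(1, 0.99) = 0.99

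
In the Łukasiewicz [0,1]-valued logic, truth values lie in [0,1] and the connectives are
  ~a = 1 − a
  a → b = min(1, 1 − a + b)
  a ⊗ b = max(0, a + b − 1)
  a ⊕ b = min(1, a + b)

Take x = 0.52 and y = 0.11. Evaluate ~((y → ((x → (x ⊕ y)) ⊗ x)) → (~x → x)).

x ⊕ y = min(1, 0.52 + 0.11) = min(1, 0.63) = 0.63
x → (x ⊕ y) = min(1, 1 − 0.52 + 0.63) = min(1, 1.11) = 1.00
(x → (x ⊕ y)) ⊗ x = max(0, 1.00 + 0.52 − 1) = max(0, 0.52) = 0.52
y → ((x → (x ⊕ y)) ⊗ x) = min(1, 1 − 0.11 + 0.52) = min(1, 1.41) = 1.00
~x = 1 − 0.52 = 0.48
~x → x = min(1, 1 − 0.48 + 0.52) = min(1, 1.04) = 1.00
(y → ((x → (x ⊕ y)) ⊗ x)) → (~x → x) = min(1, 1 − 1.00 + 1.00) = min(1, 1.00) = 1.00
~((y → ((x → (x ⊕ y)) ⊗ x)) → (~x → x)) = 1 − 1.00 = 0.00

0.00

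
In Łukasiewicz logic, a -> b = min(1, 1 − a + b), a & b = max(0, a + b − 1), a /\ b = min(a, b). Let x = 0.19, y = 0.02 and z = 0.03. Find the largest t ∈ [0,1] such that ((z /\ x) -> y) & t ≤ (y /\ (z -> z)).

0.03

z /\ x = min(0.03, 0.19) = 0.03
(z /\ x) -> y = min(1, 1 − 0.03 + 0.02) = min(1, 0.99) = 0.99
So the left factor is (z /\ x) -> y = 0.99.
z -> z = min(1, 1 − 0.03 + 0.03) = min(1, 1.00) = 1.00
y /\ (z -> z) = min(0.02, 1.00) = 0.02
So the right-hand bound is y /\ (z -> z) = 0.02.
The residuum of the Łukasiewicz t-norm gives the supremum: min(1, 1 − 0.99 + 0.02).
1 − 0.99 + 0.02 = 0.03, so t = min(1, 0.03) = 0.03.
Check: 0.99 & 0.03 = max(0, 0.02) = 0.02 ≤ 0.02.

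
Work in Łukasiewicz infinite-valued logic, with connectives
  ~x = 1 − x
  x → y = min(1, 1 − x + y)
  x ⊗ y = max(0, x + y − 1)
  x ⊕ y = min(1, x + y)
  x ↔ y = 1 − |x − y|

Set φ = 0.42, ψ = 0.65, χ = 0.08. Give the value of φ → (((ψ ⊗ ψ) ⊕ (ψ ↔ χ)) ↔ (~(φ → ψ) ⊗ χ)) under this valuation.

ψ ⊗ ψ = max(0, 0.65 + 0.65 − 1) = max(0, 0.30) = 0.30
ψ ↔ χ = 1 − |0.65 − 0.08| = 1 − 0.57 = 0.43
(ψ ⊗ ψ) ⊕ (ψ ↔ χ) = min(1, 0.30 + 0.43) = min(1, 0.73) = 0.73
φ → ψ = min(1, 1 − 0.42 + 0.65) = min(1, 1.23) = 1.00
~(φ → ψ) = 1 − 1.00 = 0.00
~(φ → ψ) ⊗ χ = max(0, 0.00 + 0.08 − 1) = max(0, -0.92) = 0.00
((ψ ⊗ ψ) ⊕ (ψ ↔ χ)) ↔ (~(φ → ψ) ⊗ χ) = 1 − |0.73 − 0.00| = 1 − 0.73 = 0.27
φ → (((ψ ⊗ ψ) ⊕ (ψ ↔ χ)) ↔ (~(φ → ψ) ⊗ χ)) = min(1, 1 − 0.42 + 0.27) = min(1, 0.85) = 0.85

0.85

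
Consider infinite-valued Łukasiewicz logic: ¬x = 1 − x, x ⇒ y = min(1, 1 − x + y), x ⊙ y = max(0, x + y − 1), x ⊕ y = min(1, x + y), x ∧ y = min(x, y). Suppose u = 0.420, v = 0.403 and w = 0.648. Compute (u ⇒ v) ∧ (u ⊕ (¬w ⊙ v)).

u ⇒ v = min(1, 1 − 0.420 + 0.403) = min(1, 0.983) = 0.983
¬w = 1 − 0.648 = 0.352
¬w ⊙ v = max(0, 0.352 + 0.403 − 1) = max(0, -0.245) = 0.000
u ⊕ (¬w ⊙ v) = min(1, 0.420 + 0.000) = min(1, 0.420) = 0.420
(u ⇒ v) ∧ (u ⊕ (¬w ⊙ v)) = min(0.983, 0.420) = 0.420

0.420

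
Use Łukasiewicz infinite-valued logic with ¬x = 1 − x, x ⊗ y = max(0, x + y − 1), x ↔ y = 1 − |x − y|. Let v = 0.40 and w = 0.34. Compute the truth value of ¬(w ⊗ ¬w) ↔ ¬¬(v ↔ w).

0.94

¬w = 1 − 0.34 = 0.66
w ⊗ ¬w = max(0, 0.34 + 0.66 − 1) = max(0, 0.00) = 0.00
¬(w ⊗ ¬w) = 1 − 0.00 = 1.00
v ↔ w = 1 − |0.40 − 0.34| = 1 − 0.06 = 0.94
¬(v ↔ w) = 1 − 0.94 = 0.06
¬¬(v ↔ w) = 1 − 0.06 = 0.94
¬(w ⊗ ¬w) ↔ ¬¬(v ↔ w) = 1 − |1.00 − 0.94| = 1 − 0.06 = 0.94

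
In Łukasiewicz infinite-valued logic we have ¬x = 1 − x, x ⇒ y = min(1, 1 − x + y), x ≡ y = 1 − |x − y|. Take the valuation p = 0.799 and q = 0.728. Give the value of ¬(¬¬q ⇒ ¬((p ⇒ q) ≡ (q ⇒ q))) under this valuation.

0.657

¬q = 1 − 0.728 = 0.272
¬¬q = 1 − 0.272 = 0.728
p ⇒ q = min(1, 1 − 0.799 + 0.728) = min(1, 0.929) = 0.929
q ⇒ q = min(1, 1 − 0.728 + 0.728) = min(1, 1.000) = 1.000
(p ⇒ q) ≡ (q ⇒ q) = 1 − |0.929 − 1.000| = 1 − 0.071 = 0.929
¬((p ⇒ q) ≡ (q ⇒ q)) = 1 − 0.929 = 0.071
¬¬q ⇒ ¬((p ⇒ q) ≡ (q ⇒ q)) = min(1, 1 − 0.728 + 0.071) = min(1, 0.343) = 0.343
¬(¬¬q ⇒ ¬((p ⇒ q) ≡ (q ⇒ q))) = 1 − 0.343 = 0.657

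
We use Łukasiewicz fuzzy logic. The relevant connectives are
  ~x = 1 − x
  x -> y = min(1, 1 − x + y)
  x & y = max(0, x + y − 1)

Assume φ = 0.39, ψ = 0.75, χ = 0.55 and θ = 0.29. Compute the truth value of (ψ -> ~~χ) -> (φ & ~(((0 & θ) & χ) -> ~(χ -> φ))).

~χ = 1 − 0.55 = 0.45
~~χ = 1 − 0.45 = 0.55
ψ -> ~~χ = min(1, 1 − 0.75 + 0.55) = min(1, 0.80) = 0.80
0 & θ = max(0, 0.00 + 0.29 − 1) = max(0, -0.71) = 0.00
(0 & θ) & χ = max(0, 0.00 + 0.55 − 1) = max(0, -0.45) = 0.00
χ -> φ = min(1, 1 − 0.55 + 0.39) = min(1, 0.84) = 0.84
~(χ -> φ) = 1 − 0.84 = 0.16
((0 & θ) & χ) -> ~(χ -> φ) = min(1, 1 − 0.00 + 0.16) = min(1, 1.16) = 1.00
~(((0 & θ) & χ) -> ~(χ -> φ)) = 1 − 1.00 = 0.00
φ & ~(((0 & θ) & χ) -> ~(χ -> φ)) = max(0, 0.39 + 0.00 − 1) = max(0, -0.61) = 0.00
(ψ -> ~~χ) -> (φ & ~(((0 & θ) & χ) -> ~(χ -> φ))) = min(1, 1 − 0.80 + 0.00) = min(1, 0.20) = 0.20

0.20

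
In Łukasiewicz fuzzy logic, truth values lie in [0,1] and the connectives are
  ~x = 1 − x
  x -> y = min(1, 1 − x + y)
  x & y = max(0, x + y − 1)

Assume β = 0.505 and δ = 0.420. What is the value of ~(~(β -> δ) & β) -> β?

0.505

β -> δ = min(1, 1 − 0.505 + 0.420) = min(1, 0.915) = 0.915
~(β -> δ) = 1 − 0.915 = 0.085
~(β -> δ) & β = max(0, 0.085 + 0.505 − 1) = max(0, -0.410) = 0.000
~(~(β -> δ) & β) = 1 − 0.000 = 1.000
~(~(β -> δ) & β) -> β = min(1, 1 − 1.000 + 0.505) = min(1, 0.505) = 0.505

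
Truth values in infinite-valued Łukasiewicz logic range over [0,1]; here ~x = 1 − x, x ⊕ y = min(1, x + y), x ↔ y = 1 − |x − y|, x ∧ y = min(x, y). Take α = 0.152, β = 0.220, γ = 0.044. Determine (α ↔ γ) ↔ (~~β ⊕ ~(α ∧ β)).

α ↔ γ = 1 − |0.152 − 0.044| = 1 − 0.108 = 0.892
~β = 1 − 0.220 = 0.780
~~β = 1 − 0.780 = 0.220
α ∧ β = min(0.152, 0.220) = 0.152
~(α ∧ β) = 1 − 0.152 = 0.848
~~β ⊕ ~(α ∧ β) = min(1, 0.220 + 0.848) = min(1, 1.068) = 1.000
(α ↔ γ) ↔ (~~β ⊕ ~(α ∧ β)) = 1 − |0.892 − 1.000| = 1 − 0.108 = 0.892

0.892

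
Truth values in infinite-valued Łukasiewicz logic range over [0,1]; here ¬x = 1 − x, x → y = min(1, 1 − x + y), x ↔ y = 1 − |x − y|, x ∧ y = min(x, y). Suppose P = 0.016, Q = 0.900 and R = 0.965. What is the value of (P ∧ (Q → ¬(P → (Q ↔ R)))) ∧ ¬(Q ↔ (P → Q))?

Q ↔ R = 1 − |0.900 − 0.965| = 1 − 0.065 = 0.935
P → (Q ↔ R) = min(1, 1 − 0.016 + 0.935) = min(1, 1.919) = 1.000
¬(P → (Q ↔ R)) = 1 − 1.000 = 0.000
Q → ¬(P → (Q ↔ R)) = min(1, 1 − 0.900 + 0.000) = min(1, 0.100) = 0.100
P ∧ (Q → ¬(P → (Q ↔ R))) = min(0.016, 0.100) = 0.016
P → Q = min(1, 1 − 0.016 + 0.900) = min(1, 1.884) = 1.000
Q ↔ (P → Q) = 1 − |0.900 − 1.000| = 1 − 0.100 = 0.900
¬(Q ↔ (P → Q)) = 1 − 0.900 = 0.100
(P ∧ (Q → ¬(P → (Q ↔ R)))) ∧ ¬(Q ↔ (P → Q)) = min(0.016, 0.100) = 0.016

0.016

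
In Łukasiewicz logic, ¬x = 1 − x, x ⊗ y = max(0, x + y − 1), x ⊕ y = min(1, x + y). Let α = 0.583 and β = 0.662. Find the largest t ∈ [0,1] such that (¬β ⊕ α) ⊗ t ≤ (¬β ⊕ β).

¬β = 1 − 0.662 = 0.338
¬β ⊕ α = min(1, 0.338 + 0.583) = min(1, 0.921) = 0.921
So the left factor is ¬β ⊕ α = 0.921.
¬β ⊕ β = min(1, 0.338 + 0.662) = min(1, 1.000) = 1.000
So the right-hand bound is ¬β ⊕ β = 1.000.
The residuum of the Łukasiewicz t-norm gives the supremum: min(1, 1 − 0.921 + 1.000).
1 − 0.921 + 1.000 = 1.079, so t = min(1, 1.079) = 1.000.
Check: 0.921 ⊗ 1.000 = max(0, 0.921) = 0.921 ≤ 1.000.

1.000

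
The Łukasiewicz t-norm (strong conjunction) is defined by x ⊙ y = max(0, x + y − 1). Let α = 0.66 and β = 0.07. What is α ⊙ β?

0.00

α ⊙ β = max(0, 0.66 + 0.07 − 1) = max(0, -0.27) = 0.00
For comparison, the Gödel (minimum) t-norm min(x, y) would give 0.07.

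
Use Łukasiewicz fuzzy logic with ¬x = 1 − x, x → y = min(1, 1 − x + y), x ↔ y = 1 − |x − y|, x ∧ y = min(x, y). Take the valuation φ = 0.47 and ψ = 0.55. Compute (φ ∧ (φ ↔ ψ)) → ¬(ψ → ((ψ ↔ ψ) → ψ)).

0.53

φ ↔ ψ = 1 − |0.47 − 0.55| = 1 − 0.08 = 0.92
φ ∧ (φ ↔ ψ) = min(0.47, 0.92) = 0.47
ψ ↔ ψ = 1 − |0.55 − 0.55| = 1 − 0.00 = 1.00
(ψ ↔ ψ) → ψ = min(1, 1 − 1.00 + 0.55) = min(1, 0.55) = 0.55
ψ → ((ψ ↔ ψ) → ψ) = min(1, 1 − 0.55 + 0.55) = min(1, 1.00) = 1.00
¬(ψ → ((ψ ↔ ψ) → ψ)) = 1 − 1.00 = 0.00
(φ ∧ (φ ↔ ψ)) → ¬(ψ → ((ψ ↔ ψ) → ψ)) = min(1, 1 − 0.47 + 0.00) = min(1, 0.53) = 0.53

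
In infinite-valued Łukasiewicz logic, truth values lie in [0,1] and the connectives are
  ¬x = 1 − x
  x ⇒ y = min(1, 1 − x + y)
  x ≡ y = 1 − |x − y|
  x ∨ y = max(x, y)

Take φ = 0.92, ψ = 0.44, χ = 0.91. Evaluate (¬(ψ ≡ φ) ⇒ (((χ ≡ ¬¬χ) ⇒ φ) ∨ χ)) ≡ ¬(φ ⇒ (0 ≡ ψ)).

0.36

ψ ≡ φ = 1 − |0.44 − 0.92| = 1 − 0.48 = 0.52
¬(ψ ≡ φ) = 1 − 0.52 = 0.48
¬χ = 1 − 0.91 = 0.09
¬¬χ = 1 − 0.09 = 0.91
χ ≡ ¬¬χ = 1 − |0.91 − 0.91| = 1 − 0.00 = 1.00
(χ ≡ ¬¬χ) ⇒ φ = min(1, 1 − 1.00 + 0.92) = min(1, 0.92) = 0.92
((χ ≡ ¬¬χ) ⇒ φ) ∨ χ = max(0.92, 0.91) = 0.92
¬(ψ ≡ φ) ⇒ (((χ ≡ ¬¬χ) ⇒ φ) ∨ χ) = min(1, 1 − 0.48 + 0.92) = min(1, 1.44) = 1.00
0 ≡ ψ = 1 − |0.00 − 0.44| = 1 − 0.44 = 0.56
φ ⇒ (0 ≡ ψ) = min(1, 1 − 0.92 + 0.56) = min(1, 0.64) = 0.64
¬(φ ⇒ (0 ≡ ψ)) = 1 − 0.64 = 0.36
(¬(ψ ≡ φ) ⇒ (((χ ≡ ¬¬χ) ⇒ φ) ∨ χ)) ≡ ¬(φ ⇒ (0 ≡ ψ)) = 1 − |1.00 − 0.36| = 1 − 0.64 = 0.36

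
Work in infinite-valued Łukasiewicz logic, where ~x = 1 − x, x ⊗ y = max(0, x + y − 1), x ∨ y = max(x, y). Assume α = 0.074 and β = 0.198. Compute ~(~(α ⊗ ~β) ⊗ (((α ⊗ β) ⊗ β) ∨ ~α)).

0.074

~β = 1 − 0.198 = 0.802
α ⊗ ~β = max(0, 0.074 + 0.802 − 1) = max(0, -0.124) = 0.000
~(α ⊗ ~β) = 1 − 0.000 = 1.000
α ⊗ β = max(0, 0.074 + 0.198 − 1) = max(0, -0.728) = 0.000
(α ⊗ β) ⊗ β = max(0, 0.000 + 0.198 − 1) = max(0, -0.802) = 0.000
~α = 1 − 0.074 = 0.926
((α ⊗ β) ⊗ β) ∨ ~α = max(0.000, 0.926) = 0.926
~(α ⊗ ~β) ⊗ (((α ⊗ β) ⊗ β) ∨ ~α) = max(0, 1.000 + 0.926 − 1) = max(0, 0.926) = 0.926
~(~(α ⊗ ~β) ⊗ (((α ⊗ β) ⊗ β) ∨ ~α)) = 1 − 0.926 = 0.074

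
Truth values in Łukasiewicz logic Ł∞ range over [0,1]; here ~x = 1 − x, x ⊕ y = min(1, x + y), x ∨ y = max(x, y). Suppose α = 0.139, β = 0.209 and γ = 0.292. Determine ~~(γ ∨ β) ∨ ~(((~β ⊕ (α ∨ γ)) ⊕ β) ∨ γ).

0.292

γ ∨ β = max(0.292, 0.209) = 0.292
~(γ ∨ β) = 1 − 0.292 = 0.708
~~(γ ∨ β) = 1 − 0.708 = 0.292
~β = 1 − 0.209 = 0.791
α ∨ γ = max(0.139, 0.292) = 0.292
~β ⊕ (α ∨ γ) = min(1, 0.791 + 0.292) = min(1, 1.083) = 1.000
(~β ⊕ (α ∨ γ)) ⊕ β = min(1, 1.000 + 0.209) = min(1, 1.209) = 1.000
((~β ⊕ (α ∨ γ)) ⊕ β) ∨ γ = max(1.000, 0.292) = 1.000
~(((~β ⊕ (α ∨ γ)) ⊕ β) ∨ γ) = 1 − 1.000 = 0.000
~~(γ ∨ β) ∨ ~(((~β ⊕ (α ∨ γ)) ⊕ β) ∨ γ) = max(0.292, 0.000) = 0.292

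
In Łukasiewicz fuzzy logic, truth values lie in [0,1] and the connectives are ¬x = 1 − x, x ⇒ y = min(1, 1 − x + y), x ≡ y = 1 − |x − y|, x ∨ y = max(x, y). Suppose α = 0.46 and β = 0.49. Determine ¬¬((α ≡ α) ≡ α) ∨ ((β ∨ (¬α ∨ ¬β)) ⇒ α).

0.92

α ≡ α = 1 − |0.46 − 0.46| = 1 − 0.00 = 1.00
(α ≡ α) ≡ α = 1 − |1.00 − 0.46| = 1 − 0.54 = 0.46
¬((α ≡ α) ≡ α) = 1 − 0.46 = 0.54
¬¬((α ≡ α) ≡ α) = 1 − 0.54 = 0.46
¬α = 1 − 0.46 = 0.54
¬β = 1 − 0.49 = 0.51
¬α ∨ ¬β = max(0.54, 0.51) = 0.54
β ∨ (¬α ∨ ¬β) = max(0.49, 0.54) = 0.54
(β ∨ (¬α ∨ ¬β)) ⇒ α = min(1, 1 − 0.54 + 0.46) = min(1, 0.92) = 0.92
¬¬((α ≡ α) ≡ α) ∨ ((β ∨ (¬α ∨ ¬β)) ⇒ α) = max(0.46, 0.92) = 0.92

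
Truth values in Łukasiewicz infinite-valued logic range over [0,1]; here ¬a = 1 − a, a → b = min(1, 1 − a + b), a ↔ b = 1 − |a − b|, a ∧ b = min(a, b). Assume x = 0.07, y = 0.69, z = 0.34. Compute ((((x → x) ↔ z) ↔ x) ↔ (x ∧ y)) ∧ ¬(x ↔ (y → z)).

0.34

x → x = min(1, 1 − 0.07 + 0.07) = min(1, 1.00) = 1.00
(x → x) ↔ z = 1 − |1.00 − 0.34| = 1 − 0.66 = 0.34
((x → x) ↔ z) ↔ x = 1 − |0.34 − 0.07| = 1 − 0.27 = 0.73
x ∧ y = min(0.07, 0.69) = 0.07
(((x → x) ↔ z) ↔ x) ↔ (x ∧ y) = 1 − |0.73 − 0.07| = 1 − 0.66 = 0.34
y → z = min(1, 1 − 0.69 + 0.34) = min(1, 0.65) = 0.65
x ↔ (y → z) = 1 − |0.07 − 0.65| = 1 − 0.58 = 0.42
¬(x ↔ (y → z)) = 1 − 0.42 = 0.58
((((x → x) ↔ z) ↔ x) ↔ (x ∧ y)) ∧ ¬(x ↔ (y → z)) = min(0.34, 0.58) = 0.34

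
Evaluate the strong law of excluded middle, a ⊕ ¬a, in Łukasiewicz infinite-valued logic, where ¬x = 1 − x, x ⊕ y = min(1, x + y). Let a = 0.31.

1.00

¬a = 1 − 0.31 = 0.69
a ⊕ ¬a = min(1, 0.31 + 0.69) = min(1, 1.00) = 1.00
(As expected: always 1 in Ł∞ since a ⊕ (1−a) = 1.)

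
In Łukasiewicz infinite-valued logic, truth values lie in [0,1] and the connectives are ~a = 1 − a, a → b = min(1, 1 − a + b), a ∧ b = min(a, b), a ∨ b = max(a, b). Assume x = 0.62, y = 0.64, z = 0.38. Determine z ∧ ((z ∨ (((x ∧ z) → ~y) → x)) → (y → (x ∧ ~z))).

x ∧ z = min(0.62, 0.38) = 0.38
~y = 1 − 0.64 = 0.36
(x ∧ z) → ~y = min(1, 1 − 0.38 + 0.36) = min(1, 0.98) = 0.98
((x ∧ z) → ~y) → x = min(1, 1 − 0.98 + 0.62) = min(1, 0.64) = 0.64
z ∨ (((x ∧ z) → ~y) → x) = max(0.38, 0.64) = 0.64
~z = 1 − 0.38 = 0.62
x ∧ ~z = min(0.62, 0.62) = 0.62
y → (x ∧ ~z) = min(1, 1 − 0.64 + 0.62) = min(1, 0.98) = 0.98
(z ∨ (((x ∧ z) → ~y) → x)) → (y → (x ∧ ~z)) = min(1, 1 − 0.64 + 0.98) = min(1, 1.34) = 1.00
z ∧ ((z ∨ (((x ∧ z) → ~y) → x)) → (y → (x ∧ ~z))) = min(0.38, 1.00) = 0.38

0.38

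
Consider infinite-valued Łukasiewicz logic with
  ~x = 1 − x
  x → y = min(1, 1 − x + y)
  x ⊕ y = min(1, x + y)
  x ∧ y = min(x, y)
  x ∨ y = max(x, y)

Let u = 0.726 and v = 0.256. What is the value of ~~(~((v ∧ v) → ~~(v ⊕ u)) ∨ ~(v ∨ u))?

0.274

v ∧ v = min(0.256, 0.256) = 0.256
v ⊕ u = min(1, 0.256 + 0.726) = min(1, 0.982) = 0.982
~(v ⊕ u) = 1 − 0.982 = 0.018
~~(v ⊕ u) = 1 − 0.018 = 0.982
(v ∧ v) → ~~(v ⊕ u) = min(1, 1 − 0.256 + 0.982) = min(1, 1.726) = 1.000
~((v ∧ v) → ~~(v ⊕ u)) = 1 − 1.000 = 0.000
v ∨ u = max(0.256, 0.726) = 0.726
~(v ∨ u) = 1 − 0.726 = 0.274
~((v ∧ v) → ~~(v ⊕ u)) ∨ ~(v ∨ u) = max(0.000, 0.274) = 0.274
~(~((v ∧ v) → ~~(v ⊕ u)) ∨ ~(v ∨ u)) = 1 − 0.274 = 0.726
~~(~((v ∧ v) → ~~(v ⊕ u)) ∨ ~(v ∨ u)) = 1 − 0.726 = 0.274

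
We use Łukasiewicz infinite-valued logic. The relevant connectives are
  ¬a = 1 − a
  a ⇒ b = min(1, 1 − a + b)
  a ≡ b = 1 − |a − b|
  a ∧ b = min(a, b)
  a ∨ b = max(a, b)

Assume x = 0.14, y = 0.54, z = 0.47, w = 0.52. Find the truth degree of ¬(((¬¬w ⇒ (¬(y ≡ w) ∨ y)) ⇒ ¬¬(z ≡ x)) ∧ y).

¬w = 1 − 0.52 = 0.48
¬¬w = 1 − 0.48 = 0.52
y ≡ w = 1 − |0.54 − 0.52| = 1 − 0.02 = 0.98
¬(y ≡ w) = 1 − 0.98 = 0.02
¬(y ≡ w) ∨ y = max(0.02, 0.54) = 0.54
¬¬w ⇒ (¬(y ≡ w) ∨ y) = min(1, 1 − 0.52 + 0.54) = min(1, 1.02) = 1.00
z ≡ x = 1 − |0.47 − 0.14| = 1 − 0.33 = 0.67
¬(z ≡ x) = 1 − 0.67 = 0.33
¬¬(z ≡ x) = 1 − 0.33 = 0.67
(¬¬w ⇒ (¬(y ≡ w) ∨ y)) ⇒ ¬¬(z ≡ x) = min(1, 1 − 1.00 + 0.67) = min(1, 0.67) = 0.67
((¬¬w ⇒ (¬(y ≡ w) ∨ y)) ⇒ ¬¬(z ≡ x)) ∧ y = min(0.67, 0.54) = 0.54
¬(((¬¬w ⇒ (¬(y ≡ w) ∨ y)) ⇒ ¬¬(z ≡ x)) ∧ y) = 1 − 0.54 = 0.46

0.46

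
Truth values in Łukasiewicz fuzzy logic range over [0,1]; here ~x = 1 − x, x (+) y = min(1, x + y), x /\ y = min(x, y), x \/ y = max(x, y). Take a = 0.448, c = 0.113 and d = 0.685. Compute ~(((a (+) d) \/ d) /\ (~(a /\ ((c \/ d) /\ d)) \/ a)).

a (+) d = min(1, 0.448 + 0.685) = min(1, 1.133) = 1.000
(a (+) d) \/ d = max(1.000, 0.685) = 1.000
c \/ d = max(0.113, 0.685) = 0.685
(c \/ d) /\ d = min(0.685, 0.685) = 0.685
a /\ ((c \/ d) /\ d) = min(0.448, 0.685) = 0.448
~(a /\ ((c \/ d) /\ d)) = 1 − 0.448 = 0.552
~(a /\ ((c \/ d) /\ d)) \/ a = max(0.552, 0.448) = 0.552
((a (+) d) \/ d) /\ (~(a /\ ((c \/ d) /\ d)) \/ a) = min(1.000, 0.552) = 0.552
~(((a (+) d) \/ d) /\ (~(a /\ ((c \/ d) /\ d)) \/ a)) = 1 − 0.552 = 0.448

0.448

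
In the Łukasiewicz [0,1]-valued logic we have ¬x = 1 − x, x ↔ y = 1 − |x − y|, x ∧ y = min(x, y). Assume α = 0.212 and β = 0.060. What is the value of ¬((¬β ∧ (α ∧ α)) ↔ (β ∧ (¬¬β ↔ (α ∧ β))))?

¬β = 1 − 0.060 = 0.940
α ∧ α = min(0.212, 0.212) = 0.212
¬β ∧ (α ∧ α) = min(0.940, 0.212) = 0.212
¬¬β = 1 − 0.940 = 0.060
α ∧ β = min(0.212, 0.060) = 0.060
¬¬β ↔ (α ∧ β) = 1 − |0.060 − 0.060| = 1 − 0.000 = 1.000
β ∧ (¬¬β ↔ (α ∧ β)) = min(0.060, 1.000) = 0.060
(¬β ∧ (α ∧ α)) ↔ (β ∧ (¬¬β ↔ (α ∧ β))) = 1 − |0.212 − 0.060| = 1 − 0.152 = 0.848
¬((¬β ∧ (α ∧ α)) ↔ (β ∧ (¬¬β ↔ (α ∧ β)))) = 1 − 0.848 = 0.152

0.152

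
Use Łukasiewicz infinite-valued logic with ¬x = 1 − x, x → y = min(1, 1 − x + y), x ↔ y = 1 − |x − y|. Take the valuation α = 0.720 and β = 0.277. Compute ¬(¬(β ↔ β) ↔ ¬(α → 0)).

β ↔ β = 1 − |0.277 − 0.277| = 1 − 0.000 = 1.000
¬(β ↔ β) = 1 − 1.000 = 0.000
α → 0 = min(1, 1 − 0.720 + 0.000) = min(1, 0.280) = 0.280
¬(α → 0) = 1 − 0.280 = 0.720
¬(β ↔ β) ↔ ¬(α → 0) = 1 − |0.000 − 0.720| = 1 − 0.720 = 0.280
¬(¬(β ↔ β) ↔ ¬(α → 0)) = 1 − 0.280 = 0.720

0.720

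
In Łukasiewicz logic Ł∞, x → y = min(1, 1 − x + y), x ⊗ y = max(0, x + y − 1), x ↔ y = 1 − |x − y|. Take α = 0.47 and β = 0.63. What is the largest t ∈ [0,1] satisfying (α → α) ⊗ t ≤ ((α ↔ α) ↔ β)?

0.63

α → α = min(1, 1 − 0.47 + 0.47) = min(1, 1.00) = 1.00
So the left factor is α → α = 1.00.
α ↔ α = 1 − |0.47 − 0.47| = 1 − 0.00 = 1.00
(α ↔ α) ↔ β = 1 − |1.00 − 0.63| = 1 − 0.37 = 0.63
So the right-hand bound is (α ↔ α) ↔ β = 0.63.
The residuum of the Łukasiewicz t-norm gives the supremum: min(1, 1 − 1.00 + 0.63).
1 − 1.00 + 0.63 = 0.63, so t = min(1, 0.63) = 0.63.
Check: 1.00 ⊗ 0.63 = max(0, 0.63) = 0.63 ≤ 0.63.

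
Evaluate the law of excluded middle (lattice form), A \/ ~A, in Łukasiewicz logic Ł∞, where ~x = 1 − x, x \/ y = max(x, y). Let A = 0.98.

~A = 1 − 0.98 = 0.02
A \/ ~A = max(0.98, 0.02) = 0.98
(The value 0.98 < 1 shows this instance is not satisfied; not a Ł∞-tautology — its value is max(a, 1−a).)

0.98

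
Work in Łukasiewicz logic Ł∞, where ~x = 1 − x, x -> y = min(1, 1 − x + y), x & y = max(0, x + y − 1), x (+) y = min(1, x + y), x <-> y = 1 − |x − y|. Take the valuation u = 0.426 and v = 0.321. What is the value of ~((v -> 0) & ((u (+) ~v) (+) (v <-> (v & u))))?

0.321

v -> 0 = min(1, 1 − 0.321 + 0.000) = min(1, 0.679) = 0.679
~v = 1 − 0.321 = 0.679
u (+) ~v = min(1, 0.426 + 0.679) = min(1, 1.105) = 1.000
v & u = max(0, 0.321 + 0.426 − 1) = max(0, -0.253) = 0.000
v <-> (v & u) = 1 − |0.321 − 0.000| = 1 − 0.321 = 0.679
(u (+) ~v) (+) (v <-> (v & u)) = min(1, 1.000 + 0.679) = min(1, 1.679) = 1.000
(v -> 0) & ((u (+) ~v) (+) (v <-> (v & u))) = max(0, 0.679 + 1.000 − 1) = max(0, 0.679) = 0.679
~((v -> 0) & ((u (+) ~v) (+) (v <-> (v & u)))) = 1 − 0.679 = 0.321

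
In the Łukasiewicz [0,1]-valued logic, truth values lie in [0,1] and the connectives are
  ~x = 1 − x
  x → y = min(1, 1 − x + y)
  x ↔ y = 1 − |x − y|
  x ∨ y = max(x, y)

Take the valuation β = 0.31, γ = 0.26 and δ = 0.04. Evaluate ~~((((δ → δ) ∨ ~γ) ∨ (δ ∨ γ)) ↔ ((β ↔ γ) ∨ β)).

δ → δ = min(1, 1 − 0.04 + 0.04) = min(1, 1.00) = 1.00
~γ = 1 − 0.26 = 0.74
(δ → δ) ∨ ~γ = max(1.00, 0.74) = 1.00
δ ∨ γ = max(0.04, 0.26) = 0.26
((δ → δ) ∨ ~γ) ∨ (δ ∨ γ) = max(1.00, 0.26) = 1.00
β ↔ γ = 1 − |0.31 − 0.26| = 1 − 0.05 = 0.95
(β ↔ γ) ∨ β = max(0.95, 0.31) = 0.95
(((δ → δ) ∨ ~γ) ∨ (δ ∨ γ)) ↔ ((β ↔ γ) ∨ β) = 1 − |1.00 − 0.95| = 1 − 0.05 = 0.95
~((((δ → δ) ∨ ~γ) ∨ (δ ∨ γ)) ↔ ((β ↔ γ) ∨ β)) = 1 − 0.95 = 0.05
~~((((δ → δ) ∨ ~γ) ∨ (δ ∨ γ)) ↔ ((β ↔ γ) ∨ β)) = 1 − 0.05 = 0.95

0.95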